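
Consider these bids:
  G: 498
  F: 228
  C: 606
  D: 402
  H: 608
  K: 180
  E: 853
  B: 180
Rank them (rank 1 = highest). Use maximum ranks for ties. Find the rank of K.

Sorted (descending): 853, 608, 606, 498, 402, 228, 180, 180
The 2 values of 180 occupy positions 7–8 → each gets rank 8.
K has value 180 → rank 8.

8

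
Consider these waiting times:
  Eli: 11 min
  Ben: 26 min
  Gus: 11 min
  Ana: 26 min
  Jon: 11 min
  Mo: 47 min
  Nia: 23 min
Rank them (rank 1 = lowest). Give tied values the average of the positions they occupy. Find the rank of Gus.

2

Sorted (ascending): 11, 11, 11, 23, 26, 26, 47
The 3 values of 11 occupy positions 1–3 → average rank 2.
The 2 values of 26 occupy positions 5–6 → average rank (5+6)/2 = 5.5.
Gus has value 11 min → rank 2.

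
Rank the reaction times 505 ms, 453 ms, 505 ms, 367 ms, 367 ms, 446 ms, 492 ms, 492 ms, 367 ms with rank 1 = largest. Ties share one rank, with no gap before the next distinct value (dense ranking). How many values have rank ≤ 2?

Sorted (descending): 505, 505, 492, 492, 453, 446, 367, 367, 367
The 2 values of 505 share dense rank 1.
The 2 values of 492 share dense rank 2.
The 3 values of 367 share dense rank 5.
Remaining distinct values take the next consecutive integers.
Ranks ≤ 2: {1, 1, 2, 2} → 4 values.

4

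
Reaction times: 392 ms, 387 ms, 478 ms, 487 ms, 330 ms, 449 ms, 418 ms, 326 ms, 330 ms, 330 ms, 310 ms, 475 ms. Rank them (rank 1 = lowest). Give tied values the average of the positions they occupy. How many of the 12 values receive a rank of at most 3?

Sorted (ascending): 310, 326, 330, 330, 330, 387, 392, 418, 449, 475, 478, 487
The 3 values of 330 occupy positions 3–5 → average rank 4.
Ranks ≤ 3: {1, 2} → 2 values.

2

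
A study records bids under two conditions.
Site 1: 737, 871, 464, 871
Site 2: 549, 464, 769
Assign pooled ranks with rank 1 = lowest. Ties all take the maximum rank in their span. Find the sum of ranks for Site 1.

20

Sorted (ascending): 464, 464, 549, 737, 769, 871, 871
The 2 values of 464 occupy positions 1–2 → each gets rank 2.
The 2 values of 871 occupy positions 6–7 → each gets rank 7.
Site 1 values → pooled ranks: 737→4, 871→7, 464→2, 871→7
Rank sum = 4 + 7 + 2 + 7 = 20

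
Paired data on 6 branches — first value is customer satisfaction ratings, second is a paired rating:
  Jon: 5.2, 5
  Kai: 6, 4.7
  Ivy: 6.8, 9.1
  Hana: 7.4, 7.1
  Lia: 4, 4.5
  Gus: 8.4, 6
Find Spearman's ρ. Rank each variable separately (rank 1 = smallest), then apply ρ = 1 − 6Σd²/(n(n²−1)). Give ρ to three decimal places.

0.714

Ranks of variable 1: 2, 3, 4, 5, 1, 6
Ranks of variable 2: 3, 2, 6, 5, 1, 4
d = r₁ − r₂: -1, 1, -2, 0, 0, 2
d²: 1, 1, 4, 0, 0, 4; Σd² = 10
ρ = 1 − 6·10/(6·35) = 1 − 60/210 = 0.714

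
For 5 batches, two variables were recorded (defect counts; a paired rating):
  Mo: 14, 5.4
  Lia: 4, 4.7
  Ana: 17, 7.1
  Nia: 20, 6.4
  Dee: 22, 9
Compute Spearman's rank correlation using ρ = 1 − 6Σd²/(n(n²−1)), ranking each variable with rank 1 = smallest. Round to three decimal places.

Ranks of variable 1: 2, 1, 3, 4, 5
Ranks of variable 2: 2, 1, 4, 3, 5
d = r₁ − r₂: 0, 0, -1, 1, 0
d²: 0, 0, 1, 1, 0; Σd² = 2
ρ = 1 − 6·2/(5·24) = 1 − 12/120 = 0.900

0.900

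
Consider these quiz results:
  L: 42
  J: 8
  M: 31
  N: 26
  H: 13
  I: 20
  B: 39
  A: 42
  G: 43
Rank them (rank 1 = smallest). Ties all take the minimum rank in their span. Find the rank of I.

3

Sorted (ascending): 8, 13, 20, 26, 31, 39, 42, 42, 43
The 2 values of 42 occupy positions 7–8 → each gets rank 7.
I has value 20 → rank 3.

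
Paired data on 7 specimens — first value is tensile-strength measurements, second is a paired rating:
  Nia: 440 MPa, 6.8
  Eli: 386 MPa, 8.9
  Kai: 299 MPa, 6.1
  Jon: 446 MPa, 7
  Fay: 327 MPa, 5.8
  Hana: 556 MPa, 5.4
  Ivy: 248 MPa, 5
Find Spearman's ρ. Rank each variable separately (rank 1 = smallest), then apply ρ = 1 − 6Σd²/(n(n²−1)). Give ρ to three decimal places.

0.321

Ranks of variable 1: 5, 4, 2, 6, 3, 7, 1
Ranks of variable 2: 5, 7, 4, 6, 3, 2, 1
d = r₁ − r₂: 0, -3, -2, 0, 0, 5, 0
d²: 0, 9, 4, 0, 0, 25, 0; Σd² = 38
ρ = 1 − 6·38/(7·48) = 1 − 228/336 = 0.321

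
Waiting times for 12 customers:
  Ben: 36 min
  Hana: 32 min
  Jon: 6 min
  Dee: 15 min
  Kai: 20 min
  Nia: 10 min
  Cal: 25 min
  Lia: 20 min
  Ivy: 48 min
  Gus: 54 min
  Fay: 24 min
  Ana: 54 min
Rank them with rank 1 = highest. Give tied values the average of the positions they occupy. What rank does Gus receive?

Sorted (descending): 54, 54, 48, 36, 32, 25, 24, 20, 20, 15, 10, 6
The 2 values of 54 occupy positions 1–2 → average rank (1+2)/2 = 1.5.
The 2 values of 20 occupy positions 8–9 → average rank (8+9)/2 = 8.5.
Gus has value 54 min → rank 1.5.

1.5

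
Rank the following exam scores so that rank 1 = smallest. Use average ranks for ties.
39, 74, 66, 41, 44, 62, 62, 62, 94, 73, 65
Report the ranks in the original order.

1, 10, 8, 2, 3, 5, 5, 5, 11, 9, 7

Sorted (ascending): 39, 41, 44, 62, 62, 62, 65, 66, 73, 74, 94
The 3 values of 62 occupy positions 4–6 → average rank 5.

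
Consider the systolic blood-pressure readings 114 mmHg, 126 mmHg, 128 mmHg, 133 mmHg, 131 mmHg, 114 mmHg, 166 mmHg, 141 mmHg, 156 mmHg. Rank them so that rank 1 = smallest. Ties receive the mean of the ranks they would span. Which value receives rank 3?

126

Sorted (ascending): 114, 114, 126, 128, 131, 133, 141, 156, 166
The 2 values of 114 occupy positions 1–2 → average rank (1+2)/2 = 1.5.
Rank 3 → value 126.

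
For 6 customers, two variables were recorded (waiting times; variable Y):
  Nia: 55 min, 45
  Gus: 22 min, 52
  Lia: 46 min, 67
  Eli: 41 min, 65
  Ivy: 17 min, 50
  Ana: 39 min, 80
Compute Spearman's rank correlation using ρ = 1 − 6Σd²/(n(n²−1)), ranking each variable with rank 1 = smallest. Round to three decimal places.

Ranks of variable 1: 6, 2, 5, 4, 1, 3
Ranks of variable 2: 1, 3, 5, 4, 2, 6
d = r₁ − r₂: 5, -1, 0, 0, -1, -3
d²: 25, 1, 0, 0, 1, 9; Σd² = 36
ρ = 1 − 6·36/(6·35) = 1 − 216/210 = -0.029

-0.029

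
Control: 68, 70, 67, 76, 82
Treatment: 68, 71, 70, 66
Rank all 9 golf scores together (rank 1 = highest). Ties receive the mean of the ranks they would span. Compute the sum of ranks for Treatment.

Sorted (descending): 82, 76, 71, 70, 70, 68, 68, 67, 66
The 2 values of 70 occupy positions 4–5 → average rank (4+5)/2 = 4.5.
The 2 values of 68 occupy positions 6–7 → average rank (6+7)/2 = 6.5.
Treatment values → pooled ranks: 68→6.5, 71→3, 70→4.5, 66→9
Rank sum = 6.5 + 3 + 4.5 + 9 = 23

23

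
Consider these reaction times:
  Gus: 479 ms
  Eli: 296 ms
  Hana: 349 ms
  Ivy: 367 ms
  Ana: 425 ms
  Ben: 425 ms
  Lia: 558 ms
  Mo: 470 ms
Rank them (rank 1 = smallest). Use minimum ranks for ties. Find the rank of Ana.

Sorted (ascending): 296, 349, 367, 425, 425, 470, 479, 558
The 2 values of 425 occupy positions 4–5 → each gets rank 4.
Ana has value 425 ms → rank 4.

4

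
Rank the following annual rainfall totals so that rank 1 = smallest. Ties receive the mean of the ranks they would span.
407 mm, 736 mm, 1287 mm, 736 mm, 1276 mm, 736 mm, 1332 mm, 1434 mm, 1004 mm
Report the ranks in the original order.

1, 3, 7, 3, 6, 3, 8, 9, 5

Sorted (ascending): 407, 736, 736, 736, 1004, 1276, 1287, 1332, 1434
The 3 values of 736 occupy positions 2–4 → average rank 3.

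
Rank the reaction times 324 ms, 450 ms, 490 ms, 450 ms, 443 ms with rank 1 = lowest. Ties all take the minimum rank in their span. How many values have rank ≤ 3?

Sorted (ascending): 324, 443, 450, 450, 490
The 2 values of 450 occupy positions 3–4 → each gets rank 3.
Ranks ≤ 3: {1, 2, 3, 3} → 4 values.

4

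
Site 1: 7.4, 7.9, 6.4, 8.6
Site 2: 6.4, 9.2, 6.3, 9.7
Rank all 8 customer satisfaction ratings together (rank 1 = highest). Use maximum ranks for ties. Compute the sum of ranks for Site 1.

19

Sorted (descending): 9.7, 9.2, 8.6, 7.9, 7.4, 6.4, 6.4, 6.3
The 2 values of 6.4 occupy positions 6–7 → each gets rank 7.
Site 1 values → pooled ranks: 7.4→5, 7.9→4, 6.4→7, 8.6→3
Rank sum = 5 + 4 + 7 + 3 = 19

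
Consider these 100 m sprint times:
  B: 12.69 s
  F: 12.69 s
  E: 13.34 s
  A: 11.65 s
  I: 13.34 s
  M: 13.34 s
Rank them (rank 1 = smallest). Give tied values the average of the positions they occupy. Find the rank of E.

5

Sorted (ascending): 11.65, 12.69, 12.69, 13.34, 13.34, 13.34
The 2 values of 12.69 occupy positions 2–3 → average rank (2+3)/2 = 2.5.
The 3 values of 13.34 occupy positions 4–6 → average rank 5.
E has value 13.34 s → rank 5.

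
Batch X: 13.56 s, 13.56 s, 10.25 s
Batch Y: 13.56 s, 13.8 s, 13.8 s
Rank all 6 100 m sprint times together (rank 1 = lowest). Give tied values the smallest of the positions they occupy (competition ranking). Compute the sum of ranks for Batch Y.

Sorted (ascending): 10.25, 13.56, 13.56, 13.56, 13.8, 13.8
The 3 values of 13.56 occupy positions 2–4 → each gets rank 2.
The 2 values of 13.8 occupy positions 5–6 → each gets rank 5.
Batch Y values → pooled ranks: 13.56→2, 13.8→5, 13.8→5
Rank sum = 2 + 5 + 5 = 12

12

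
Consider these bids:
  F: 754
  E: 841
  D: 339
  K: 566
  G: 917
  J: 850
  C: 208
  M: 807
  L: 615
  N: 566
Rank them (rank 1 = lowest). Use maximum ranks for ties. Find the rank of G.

Sorted (ascending): 208, 339, 566, 566, 615, 754, 807, 841, 850, 917
The 2 values of 566 occupy positions 3–4 → each gets rank 4.
G has value 917 → rank 10.

10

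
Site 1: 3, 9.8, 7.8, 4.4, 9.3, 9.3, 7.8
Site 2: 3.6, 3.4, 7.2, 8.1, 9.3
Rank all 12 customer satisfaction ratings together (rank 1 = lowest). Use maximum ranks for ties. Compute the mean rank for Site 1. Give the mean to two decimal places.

7.57

Sorted (ascending): 3, 3.4, 3.6, 4.4, 7.2, 7.8, 7.8, 8.1, 9.3, 9.3, 9.3, 9.8
The 2 values of 7.8 occupy positions 6–7 → each gets rank 7.
The 3 values of 9.3 occupy positions 9–11 → each gets rank 11.
Site 1 values → pooled ranks: 3→1, 9.8→12, 7.8→7, 4.4→4, 9.3→11, 9.3→11, 7.8→7
Mean rank = (1 + 12 + 7 + 4 + 11 + 11 + 7) / 7 = 7.57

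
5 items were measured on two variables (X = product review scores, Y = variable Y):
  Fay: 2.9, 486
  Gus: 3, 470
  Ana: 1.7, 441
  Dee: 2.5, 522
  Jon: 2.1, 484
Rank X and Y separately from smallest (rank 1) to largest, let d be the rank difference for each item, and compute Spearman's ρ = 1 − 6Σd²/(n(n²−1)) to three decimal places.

0.300

Ranks of variable 1: 4, 5, 1, 3, 2
Ranks of variable 2: 4, 2, 1, 5, 3
d = r₁ − r₂: 0, 3, 0, -2, -1
d²: 0, 9, 0, 4, 1; Σd² = 14
ρ = 1 − 6·14/(5·24) = 1 − 84/120 = 0.300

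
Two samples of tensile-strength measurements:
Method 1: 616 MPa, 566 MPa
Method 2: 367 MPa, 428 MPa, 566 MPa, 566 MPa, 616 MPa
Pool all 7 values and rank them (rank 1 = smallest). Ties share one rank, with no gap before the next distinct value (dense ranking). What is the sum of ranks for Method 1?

Sorted (ascending): 367, 428, 566, 566, 566, 616, 616
The 3 values of 566 share dense rank 3.
The 2 values of 616 share dense rank 4.
Remaining distinct values take the next consecutive integers.
Method 1 values → pooled ranks: 616→4, 566→3
Rank sum = 4 + 3 = 7

7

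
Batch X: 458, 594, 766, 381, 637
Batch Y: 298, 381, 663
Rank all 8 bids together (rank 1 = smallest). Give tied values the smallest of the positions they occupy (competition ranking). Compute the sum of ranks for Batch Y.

Sorted (ascending): 298, 381, 381, 458, 594, 637, 663, 766
The 2 values of 381 occupy positions 2–3 → each gets rank 2.
Batch Y values → pooled ranks: 298→1, 381→2, 663→7
Rank sum = 1 + 2 + 7 = 10

10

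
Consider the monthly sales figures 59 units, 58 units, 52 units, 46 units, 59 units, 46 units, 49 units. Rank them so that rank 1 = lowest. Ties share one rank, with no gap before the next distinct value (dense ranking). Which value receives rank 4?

Sorted (ascending): 46, 46, 49, 52, 58, 59, 59
The 2 values of 46 share dense rank 1.
The 2 values of 59 share dense rank 5.
Remaining distinct values take the next consecutive integers.
Rank 4 → value 58.

58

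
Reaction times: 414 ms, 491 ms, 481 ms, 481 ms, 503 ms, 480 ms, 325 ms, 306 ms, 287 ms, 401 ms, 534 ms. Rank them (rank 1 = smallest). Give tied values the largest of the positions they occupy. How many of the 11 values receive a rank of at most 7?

6

Sorted (ascending): 287, 306, 325, 401, 414, 480, 481, 481, 491, 503, 534
The 2 values of 481 occupy positions 7–8 → each gets rank 8.
Ranks ≤ 7: {1, 2, 3, 4, 5, 6} → 6 values.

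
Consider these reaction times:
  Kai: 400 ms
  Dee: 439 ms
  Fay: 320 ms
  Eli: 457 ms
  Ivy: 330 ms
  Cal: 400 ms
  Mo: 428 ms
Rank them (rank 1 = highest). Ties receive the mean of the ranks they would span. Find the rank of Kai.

Sorted (descending): 457, 439, 428, 400, 400, 330, 320
The 2 values of 400 occupy positions 4–5 → average rank (4+5)/2 = 4.5.
Kai has value 400 ms → rank 4.5.

4.5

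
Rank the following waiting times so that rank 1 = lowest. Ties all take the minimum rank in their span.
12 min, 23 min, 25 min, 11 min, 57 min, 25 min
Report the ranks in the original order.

2, 3, 4, 1, 6, 4

Sorted (ascending): 11, 12, 23, 25, 25, 57
The 2 values of 25 occupy positions 4–5 → each gets rank 4.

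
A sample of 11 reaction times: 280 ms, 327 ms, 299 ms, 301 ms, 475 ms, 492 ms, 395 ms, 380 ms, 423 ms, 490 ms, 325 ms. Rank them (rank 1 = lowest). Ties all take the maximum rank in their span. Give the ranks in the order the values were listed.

1, 5, 2, 3, 9, 11, 7, 6, 8, 10, 4

Sorted (ascending): 280, 299, 301, 325, 327, 380, 395, 423, 475, 490, 492
No ties — each value takes its position as its rank.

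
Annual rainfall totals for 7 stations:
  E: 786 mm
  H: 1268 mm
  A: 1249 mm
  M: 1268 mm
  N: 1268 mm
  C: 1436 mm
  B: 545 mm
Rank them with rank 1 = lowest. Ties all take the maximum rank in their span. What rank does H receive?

6

Sorted (ascending): 545, 786, 1249, 1268, 1268, 1268, 1436
The 3 values of 1268 occupy positions 4–6 → each gets rank 6.
H has value 1268 mm → rank 6.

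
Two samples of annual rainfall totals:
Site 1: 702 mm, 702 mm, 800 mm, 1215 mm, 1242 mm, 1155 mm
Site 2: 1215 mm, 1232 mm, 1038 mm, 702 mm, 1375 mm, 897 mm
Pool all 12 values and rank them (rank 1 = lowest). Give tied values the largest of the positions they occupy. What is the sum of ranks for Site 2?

45

Sorted (ascending): 702, 702, 702, 800, 897, 1038, 1155, 1215, 1215, 1232, 1242, 1375
The 3 values of 702 occupy positions 1–3 → each gets rank 3.
The 2 values of 1215 occupy positions 8–9 → each gets rank 9.
Site 2 values → pooled ranks: 1215→9, 1232→10, 1038→6, 702→3, 1375→12, 897→5
Rank sum = 9 + 10 + 6 + 3 + 12 + 5 = 45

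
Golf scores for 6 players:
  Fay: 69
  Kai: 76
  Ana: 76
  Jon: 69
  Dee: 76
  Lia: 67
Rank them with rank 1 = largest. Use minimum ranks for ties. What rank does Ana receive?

1

Sorted (descending): 76, 76, 76, 69, 69, 67
The 3 values of 76 occupy positions 1–3 → each gets rank 1.
The 2 values of 69 occupy positions 4–5 → each gets rank 4.
Ana has value 76 → rank 1.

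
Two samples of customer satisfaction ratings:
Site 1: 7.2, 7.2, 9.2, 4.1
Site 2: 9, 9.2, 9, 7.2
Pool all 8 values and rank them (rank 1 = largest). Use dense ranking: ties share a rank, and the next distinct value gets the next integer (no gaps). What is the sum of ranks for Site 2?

Sorted (descending): 9.2, 9.2, 9, 9, 7.2, 7.2, 7.2, 4.1
The 2 values of 9.2 share dense rank 1.
The 2 values of 9 share dense rank 2.
The 3 values of 7.2 share dense rank 3.
Remaining distinct values take the next consecutive integers.
Site 2 values → pooled ranks: 9→2, 9.2→1, 9→2, 7.2→3
Rank sum = 2 + 1 + 2 + 3 = 8

8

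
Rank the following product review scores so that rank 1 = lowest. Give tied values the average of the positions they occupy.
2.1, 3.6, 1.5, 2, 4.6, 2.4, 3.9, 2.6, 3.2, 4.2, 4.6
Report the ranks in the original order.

Sorted (ascending): 1.5, 2, 2.1, 2.4, 2.6, 3.2, 3.6, 3.9, 4.2, 4.6, 4.6
The 2 values of 4.6 occupy positions 10–11 → average rank (10+11)/2 = 10.5.

3, 7, 1, 2, 10.5, 4, 8, 5, 6, 9, 10.5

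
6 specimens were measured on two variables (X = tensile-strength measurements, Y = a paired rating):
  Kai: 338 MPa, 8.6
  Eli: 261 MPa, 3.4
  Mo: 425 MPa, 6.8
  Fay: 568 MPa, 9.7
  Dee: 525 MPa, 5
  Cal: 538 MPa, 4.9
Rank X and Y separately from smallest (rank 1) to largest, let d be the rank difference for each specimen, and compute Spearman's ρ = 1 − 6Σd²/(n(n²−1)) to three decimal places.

0.429

Ranks of variable 1: 2, 1, 3, 6, 4, 5
Ranks of variable 2: 5, 1, 4, 6, 3, 2
d = r₁ − r₂: -3, 0, -1, 0, 1, 3
d²: 9, 0, 1, 0, 1, 9; Σd² = 20
ρ = 1 − 6·20/(6·35) = 1 − 120/210 = 0.429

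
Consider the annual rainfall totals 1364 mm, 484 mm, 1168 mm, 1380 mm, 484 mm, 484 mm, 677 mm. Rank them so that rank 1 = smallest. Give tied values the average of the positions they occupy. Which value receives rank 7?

Sorted (ascending): 484, 484, 484, 677, 1168, 1364, 1380
The 3 values of 484 occupy positions 1–3 → average rank 2.
Rank 7 → value 1380.

1380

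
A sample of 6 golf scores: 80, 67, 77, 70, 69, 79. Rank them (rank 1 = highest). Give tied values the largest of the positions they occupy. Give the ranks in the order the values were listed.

Sorted (descending): 80, 79, 77, 70, 69, 67
No ties — each value takes its position as its rank.

1, 6, 3, 4, 5, 2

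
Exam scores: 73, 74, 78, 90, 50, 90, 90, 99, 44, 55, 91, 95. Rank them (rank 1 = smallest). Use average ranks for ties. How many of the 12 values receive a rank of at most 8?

9

Sorted (ascending): 44, 50, 55, 73, 74, 78, 90, 90, 90, 91, 95, 99
The 3 values of 90 occupy positions 7–9 → average rank 8.
Ranks ≤ 8: {1, 2, 3, 4, 5, 6, 8, 8, 8} → 9 values.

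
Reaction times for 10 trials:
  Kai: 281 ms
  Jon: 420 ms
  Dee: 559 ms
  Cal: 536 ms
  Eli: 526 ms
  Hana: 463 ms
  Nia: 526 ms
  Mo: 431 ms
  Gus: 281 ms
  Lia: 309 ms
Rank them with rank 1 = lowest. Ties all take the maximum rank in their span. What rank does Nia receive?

8

Sorted (ascending): 281, 281, 309, 420, 431, 463, 526, 526, 536, 559
The 2 values of 281 occupy positions 1–2 → each gets rank 2.
The 2 values of 526 occupy positions 7–8 → each gets rank 8.
Nia has value 526 ms → rank 8.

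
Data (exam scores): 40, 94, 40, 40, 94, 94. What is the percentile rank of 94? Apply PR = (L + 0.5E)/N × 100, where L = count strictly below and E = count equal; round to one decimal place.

N = 6.
Strictly below 94: 3. Equal to 94: 3.
PR = (3 + 0.5·3)/6 × 100 = 75.0

75.0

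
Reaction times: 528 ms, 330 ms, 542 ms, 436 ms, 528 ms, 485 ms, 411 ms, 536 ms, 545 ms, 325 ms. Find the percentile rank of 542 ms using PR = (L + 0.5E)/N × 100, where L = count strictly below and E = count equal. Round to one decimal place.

N = 10.
Strictly below 542: 8. Equal to 542: 1.
PR = (8 + 0.5·1)/10 × 100 = 85.0

85.0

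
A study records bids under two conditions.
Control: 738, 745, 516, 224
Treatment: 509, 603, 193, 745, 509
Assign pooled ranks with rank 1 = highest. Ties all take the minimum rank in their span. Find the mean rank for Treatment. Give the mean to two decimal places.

Sorted (descending): 745, 745, 738, 603, 516, 509, 509, 224, 193
The 2 values of 745 occupy positions 1–2 → each gets rank 1.
The 2 values of 509 occupy positions 6–7 → each gets rank 6.
Treatment values → pooled ranks: 509→6, 603→4, 193→9, 745→1, 509→6
Mean rank = (6 + 4 + 9 + 1 + 6) / 5 = 5.20

5.20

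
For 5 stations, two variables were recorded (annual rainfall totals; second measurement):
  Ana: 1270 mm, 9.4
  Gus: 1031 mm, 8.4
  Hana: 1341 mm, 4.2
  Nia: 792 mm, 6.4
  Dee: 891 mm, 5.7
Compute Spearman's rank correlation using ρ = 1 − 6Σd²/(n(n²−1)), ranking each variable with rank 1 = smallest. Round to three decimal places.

Ranks of variable 1: 4, 3, 5, 1, 2
Ranks of variable 2: 5, 4, 1, 3, 2
d = r₁ − r₂: -1, -1, 4, -2, 0
d²: 1, 1, 16, 4, 0; Σd² = 22
ρ = 1 − 6·22/(5·24) = 1 − 132/120 = -0.100

-0.100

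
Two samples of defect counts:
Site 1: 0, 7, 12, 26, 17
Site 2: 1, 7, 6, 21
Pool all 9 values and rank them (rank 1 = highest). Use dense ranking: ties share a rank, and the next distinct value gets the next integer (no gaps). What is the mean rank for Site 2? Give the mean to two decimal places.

Sorted (descending): 26, 21, 17, 12, 7, 7, 6, 1, 0
The 2 values of 7 share dense rank 5.
Remaining distinct values take the next consecutive integers.
Site 2 values → pooled ranks: 1→7, 7→5, 6→6, 21→2
Mean rank = (7 + 5 + 6 + 2) / 4 = 5.00

5.00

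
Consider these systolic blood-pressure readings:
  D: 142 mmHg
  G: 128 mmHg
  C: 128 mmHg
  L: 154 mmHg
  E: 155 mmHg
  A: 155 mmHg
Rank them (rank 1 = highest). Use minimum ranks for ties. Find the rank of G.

Sorted (descending): 155, 155, 154, 142, 128, 128
The 2 values of 155 occupy positions 1–2 → each gets rank 1.
The 2 values of 128 occupy positions 5–6 → each gets rank 5.
G has value 128 mmHg → rank 5.

5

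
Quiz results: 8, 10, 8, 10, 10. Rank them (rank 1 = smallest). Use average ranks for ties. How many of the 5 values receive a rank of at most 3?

Sorted (ascending): 8, 8, 10, 10, 10
The 2 values of 8 occupy positions 1–2 → average rank (1+2)/2 = 1.5.
The 3 values of 10 occupy positions 3–5 → average rank 4.
Ranks ≤ 3: {1.5, 1.5} → 2 values.

2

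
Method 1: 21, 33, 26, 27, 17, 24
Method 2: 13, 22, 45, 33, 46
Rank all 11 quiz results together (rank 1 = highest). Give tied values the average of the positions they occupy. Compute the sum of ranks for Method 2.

25.5

Sorted (descending): 46, 45, 33, 33, 27, 26, 24, 22, 21, 17, 13
The 2 values of 33 occupy positions 3–4 → average rank (3+4)/2 = 3.5.
Method 2 values → pooled ranks: 13→11, 22→8, 45→2, 33→3.5, 46→1
Rank sum = 11 + 8 + 2 + 3.5 + 1 = 25.5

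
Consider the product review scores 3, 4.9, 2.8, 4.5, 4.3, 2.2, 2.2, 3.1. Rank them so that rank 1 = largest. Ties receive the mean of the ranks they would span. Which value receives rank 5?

3

Sorted (descending): 4.9, 4.5, 4.3, 3.1, 3, 2.8, 2.2, 2.2
The 2 values of 2.2 occupy positions 7–8 → average rank (7+8)/2 = 7.5.
Rank 5 → value 3.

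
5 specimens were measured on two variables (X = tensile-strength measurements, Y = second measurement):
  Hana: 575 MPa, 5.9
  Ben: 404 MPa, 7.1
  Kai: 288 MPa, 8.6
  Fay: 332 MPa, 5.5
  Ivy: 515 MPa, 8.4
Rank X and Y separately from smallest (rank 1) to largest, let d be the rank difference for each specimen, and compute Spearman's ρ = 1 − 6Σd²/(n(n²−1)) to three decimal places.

-0.300

Ranks of variable 1: 5, 3, 1, 2, 4
Ranks of variable 2: 2, 3, 5, 1, 4
d = r₁ − r₂: 3, 0, -4, 1, 0
d²: 9, 0, 16, 1, 0; Σd² = 26
ρ = 1 − 6·26/(5·24) = 1 − 156/120 = -0.300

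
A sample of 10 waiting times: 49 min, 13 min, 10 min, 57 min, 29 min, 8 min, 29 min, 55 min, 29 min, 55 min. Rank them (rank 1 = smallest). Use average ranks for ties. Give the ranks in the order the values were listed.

Sorted (ascending): 8, 10, 13, 29, 29, 29, 49, 55, 55, 57
The 3 values of 29 occupy positions 4–6 → average rank 5.
The 2 values of 55 occupy positions 8–9 → average rank (8+9)/2 = 8.5.

7, 3, 2, 10, 5, 1, 5, 8.5, 5, 8.5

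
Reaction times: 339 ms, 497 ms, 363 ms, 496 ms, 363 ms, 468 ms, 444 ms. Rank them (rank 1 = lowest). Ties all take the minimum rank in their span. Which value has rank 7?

Sorted (ascending): 339, 363, 363, 444, 468, 496, 497
The 2 values of 363 occupy positions 2–3 → each gets rank 2.
Rank 7 → value 497.

497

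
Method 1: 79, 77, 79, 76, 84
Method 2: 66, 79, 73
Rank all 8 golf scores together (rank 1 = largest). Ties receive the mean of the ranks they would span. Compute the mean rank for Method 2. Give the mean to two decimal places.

6.00

Sorted (descending): 84, 79, 79, 79, 77, 76, 73, 66
The 3 values of 79 occupy positions 2–4 → average rank 3.
Method 2 values → pooled ranks: 66→8, 79→3, 73→7
Mean rank = (8 + 3 + 7) / 3 = 6.00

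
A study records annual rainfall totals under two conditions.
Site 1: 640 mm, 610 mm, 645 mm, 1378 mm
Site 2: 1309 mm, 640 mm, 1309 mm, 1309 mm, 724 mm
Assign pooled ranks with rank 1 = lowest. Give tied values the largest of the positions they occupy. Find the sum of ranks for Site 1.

17

Sorted (ascending): 610, 640, 640, 645, 724, 1309, 1309, 1309, 1378
The 2 values of 640 occupy positions 2–3 → each gets rank 3.
The 3 values of 1309 occupy positions 6–8 → each gets rank 8.
Site 1 values → pooled ranks: 640→3, 610→1, 645→4, 1378→9
Rank sum = 3 + 1 + 4 + 9 = 17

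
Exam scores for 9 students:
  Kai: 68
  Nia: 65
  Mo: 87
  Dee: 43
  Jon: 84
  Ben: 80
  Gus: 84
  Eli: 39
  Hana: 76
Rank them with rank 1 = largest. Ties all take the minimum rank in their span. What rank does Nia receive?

Sorted (descending): 87, 84, 84, 80, 76, 68, 65, 43, 39
The 2 values of 84 occupy positions 2–3 → each gets rank 2.
Nia has value 65 → rank 7.

7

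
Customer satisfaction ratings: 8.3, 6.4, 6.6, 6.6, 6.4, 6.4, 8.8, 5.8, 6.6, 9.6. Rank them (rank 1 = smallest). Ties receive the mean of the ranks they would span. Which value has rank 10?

Sorted (ascending): 5.8, 6.4, 6.4, 6.4, 6.6, 6.6, 6.6, 8.3, 8.8, 9.6
The 3 values of 6.4 occupy positions 2–4 → average rank 3.
The 3 values of 6.6 occupy positions 5–7 → average rank 6.
Rank 10 → value 9.6.

9.6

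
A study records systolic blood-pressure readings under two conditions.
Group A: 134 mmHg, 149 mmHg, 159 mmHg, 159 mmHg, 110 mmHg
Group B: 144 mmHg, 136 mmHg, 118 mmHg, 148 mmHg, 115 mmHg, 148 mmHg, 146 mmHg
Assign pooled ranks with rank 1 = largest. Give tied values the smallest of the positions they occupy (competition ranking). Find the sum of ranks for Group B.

50

Sorted (descending): 159, 159, 149, 148, 148, 146, 144, 136, 134, 118, 115, 110
The 2 values of 159 occupy positions 1–2 → each gets rank 1.
The 2 values of 148 occupy positions 4–5 → each gets rank 4.
Group B values → pooled ranks: 144→7, 136→8, 118→10, 148→4, 115→11, 148→4, 146→6
Rank sum = 7 + 8 + 10 + 4 + 11 + 4 + 6 = 50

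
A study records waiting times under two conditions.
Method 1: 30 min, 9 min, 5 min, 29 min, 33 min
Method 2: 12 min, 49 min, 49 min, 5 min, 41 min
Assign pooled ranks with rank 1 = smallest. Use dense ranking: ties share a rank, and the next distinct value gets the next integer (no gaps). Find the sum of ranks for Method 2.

27

Sorted (ascending): 5, 5, 9, 12, 29, 30, 33, 41, 49, 49
The 2 values of 5 share dense rank 1.
The 2 values of 49 share dense rank 8.
Remaining distinct values take the next consecutive integers.
Method 2 values → pooled ranks: 12→3, 49→8, 49→8, 5→1, 41→7
Rank sum = 3 + 8 + 8 + 1 + 7 = 27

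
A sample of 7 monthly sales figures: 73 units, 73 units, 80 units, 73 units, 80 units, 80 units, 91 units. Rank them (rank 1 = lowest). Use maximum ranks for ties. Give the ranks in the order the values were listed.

3, 3, 6, 3, 6, 6, 7

Sorted (ascending): 73, 73, 73, 80, 80, 80, 91
The 3 values of 73 occupy positions 1–3 → each gets rank 3.
The 3 values of 80 occupy positions 4–6 → each gets rank 6.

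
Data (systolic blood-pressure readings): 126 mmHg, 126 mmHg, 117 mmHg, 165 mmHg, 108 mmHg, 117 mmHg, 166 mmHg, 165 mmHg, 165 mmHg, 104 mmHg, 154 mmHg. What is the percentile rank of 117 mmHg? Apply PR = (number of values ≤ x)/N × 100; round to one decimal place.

36.4

N = 11.
Strictly below 117: 2. Equal to 117: 2.
PR = 4/11 × 100 = 36.4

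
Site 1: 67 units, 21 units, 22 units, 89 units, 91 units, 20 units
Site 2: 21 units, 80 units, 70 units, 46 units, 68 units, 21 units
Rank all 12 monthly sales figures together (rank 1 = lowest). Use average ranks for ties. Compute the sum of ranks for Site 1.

39

Sorted (ascending): 20, 21, 21, 21, 22, 46, 67, 68, 70, 80, 89, 91
The 3 values of 21 occupy positions 2–4 → average rank 3.
Site 1 values → pooled ranks: 67→7, 21→3, 22→5, 89→11, 91→12, 20→1
Rank sum = 7 + 3 + 5 + 11 + 12 + 1 = 39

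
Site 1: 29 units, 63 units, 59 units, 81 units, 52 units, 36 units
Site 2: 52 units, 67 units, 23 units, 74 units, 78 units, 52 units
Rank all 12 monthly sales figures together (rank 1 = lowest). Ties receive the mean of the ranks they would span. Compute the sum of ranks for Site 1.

Sorted (ascending): 23, 29, 36, 52, 52, 52, 59, 63, 67, 74, 78, 81
The 3 values of 52 occupy positions 4–6 → average rank 5.
Site 1 values → pooled ranks: 29→2, 63→8, 59→7, 81→12, 52→5, 36→3
Rank sum = 2 + 8 + 7 + 12 + 5 + 3 = 37

37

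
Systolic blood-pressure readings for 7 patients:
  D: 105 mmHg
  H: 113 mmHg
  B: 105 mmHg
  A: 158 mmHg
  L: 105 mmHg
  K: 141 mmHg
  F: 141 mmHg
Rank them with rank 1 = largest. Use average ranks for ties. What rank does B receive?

6

Sorted (descending): 158, 141, 141, 113, 105, 105, 105
The 2 values of 141 occupy positions 2–3 → average rank (2+3)/2 = 2.5.
The 3 values of 105 occupy positions 5–7 → average rank 6.
B has value 105 mmHg → rank 6.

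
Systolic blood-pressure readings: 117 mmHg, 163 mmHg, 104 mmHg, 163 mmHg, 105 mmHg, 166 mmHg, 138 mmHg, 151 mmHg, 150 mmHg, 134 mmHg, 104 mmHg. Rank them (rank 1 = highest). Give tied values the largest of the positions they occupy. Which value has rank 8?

Sorted (descending): 166, 163, 163, 151, 150, 138, 134, 117, 105, 104, 104
The 2 values of 163 occupy positions 2–3 → each gets rank 3.
The 2 values of 104 occupy positions 10–11 → each gets rank 11.
Rank 8 → value 117.

117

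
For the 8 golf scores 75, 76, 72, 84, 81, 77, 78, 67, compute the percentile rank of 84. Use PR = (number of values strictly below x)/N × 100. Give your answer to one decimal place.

N = 8.
Strictly below 84: 7. Equal to 84: 1.
PR = 7/8 × 100 = 87.5

87.5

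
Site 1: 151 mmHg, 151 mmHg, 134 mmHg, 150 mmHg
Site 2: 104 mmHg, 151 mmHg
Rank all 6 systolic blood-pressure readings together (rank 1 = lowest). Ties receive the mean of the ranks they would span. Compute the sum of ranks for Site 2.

Sorted (ascending): 104, 134, 150, 151, 151, 151
The 3 values of 151 occupy positions 4–6 → average rank 5.
Site 2 values → pooled ranks: 104→1, 151→5
Rank sum = 1 + 5 = 6

6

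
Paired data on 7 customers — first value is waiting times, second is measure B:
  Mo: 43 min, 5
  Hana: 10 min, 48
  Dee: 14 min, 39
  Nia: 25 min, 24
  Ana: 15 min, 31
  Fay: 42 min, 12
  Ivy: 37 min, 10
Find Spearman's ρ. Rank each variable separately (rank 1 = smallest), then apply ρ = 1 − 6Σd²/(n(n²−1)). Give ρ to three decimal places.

-0.964

Ranks of variable 1: 7, 1, 2, 4, 3, 6, 5
Ranks of variable 2: 1, 7, 6, 4, 5, 3, 2
d = r₁ − r₂: 6, -6, -4, 0, -2, 3, 3
d²: 36, 36, 16, 0, 4, 9, 9; Σd² = 110
ρ = 1 − 6·110/(7·48) = 1 − 660/336 = -0.964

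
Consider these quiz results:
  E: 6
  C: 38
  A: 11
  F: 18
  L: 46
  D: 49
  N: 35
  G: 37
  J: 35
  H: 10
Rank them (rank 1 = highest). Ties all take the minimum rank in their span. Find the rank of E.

Sorted (descending): 49, 46, 38, 37, 35, 35, 18, 11, 10, 6
The 2 values of 35 occupy positions 5–6 → each gets rank 5.
E has value 6 → rank 10.

10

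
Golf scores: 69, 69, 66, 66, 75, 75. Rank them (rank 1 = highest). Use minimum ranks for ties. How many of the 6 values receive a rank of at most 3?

Sorted (descending): 75, 75, 69, 69, 66, 66
The 2 values of 75 occupy positions 1–2 → each gets rank 1.
The 2 values of 69 occupy positions 3–4 → each gets rank 3.
The 2 values of 66 occupy positions 5–6 → each gets rank 5.
Ranks ≤ 3: {1, 1, 3, 3} → 4 values.

4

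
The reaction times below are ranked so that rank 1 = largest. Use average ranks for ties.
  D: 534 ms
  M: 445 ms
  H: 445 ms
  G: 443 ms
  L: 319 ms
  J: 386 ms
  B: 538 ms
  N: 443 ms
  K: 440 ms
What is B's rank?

Sorted (descending): 538, 534, 445, 445, 443, 443, 440, 386, 319
The 2 values of 445 occupy positions 3–4 → average rank (3+4)/2 = 3.5.
The 2 values of 443 occupy positions 5–6 → average rank (5+6)/2 = 5.5.
B has value 538 ms → rank 1.

1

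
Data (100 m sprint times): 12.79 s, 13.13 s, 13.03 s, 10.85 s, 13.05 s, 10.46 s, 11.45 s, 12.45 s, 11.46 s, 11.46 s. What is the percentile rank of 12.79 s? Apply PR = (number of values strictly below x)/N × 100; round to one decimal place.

N = 10.
Strictly below 12.79: 6. Equal to 12.79: 1.
PR = 6/10 × 100 = 60.0

60.0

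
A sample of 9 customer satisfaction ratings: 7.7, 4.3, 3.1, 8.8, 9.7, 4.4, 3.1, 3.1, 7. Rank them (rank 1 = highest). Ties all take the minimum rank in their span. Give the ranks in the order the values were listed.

3, 6, 7, 2, 1, 5, 7, 7, 4

Sorted (descending): 9.7, 8.8, 7.7, 7, 4.4, 4.3, 3.1, 3.1, 3.1
The 3 values of 3.1 occupy positions 7–9 → each gets rank 7.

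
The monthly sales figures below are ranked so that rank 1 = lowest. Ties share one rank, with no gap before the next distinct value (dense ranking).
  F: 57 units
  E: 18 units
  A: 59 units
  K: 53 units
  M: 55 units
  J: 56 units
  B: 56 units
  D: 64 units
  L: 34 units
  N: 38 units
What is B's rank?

Sorted (ascending): 18, 34, 38, 53, 55, 56, 56, 57, 59, 64
The 2 values of 56 share dense rank 6.
Remaining distinct values take the next consecutive integers.
B has value 56 units → rank 6.

6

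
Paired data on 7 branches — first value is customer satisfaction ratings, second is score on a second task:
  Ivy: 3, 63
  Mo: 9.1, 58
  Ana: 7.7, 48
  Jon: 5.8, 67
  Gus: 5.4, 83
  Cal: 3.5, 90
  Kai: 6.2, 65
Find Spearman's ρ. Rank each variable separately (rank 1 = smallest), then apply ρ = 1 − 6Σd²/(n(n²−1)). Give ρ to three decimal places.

-0.607

Ranks of variable 1: 1, 7, 6, 4, 3, 2, 5
Ranks of variable 2: 3, 2, 1, 5, 6, 7, 4
d = r₁ − r₂: -2, 5, 5, -1, -3, -5, 1
d²: 4, 25, 25, 1, 9, 25, 1; Σd² = 90
ρ = 1 − 6·90/(7·48) = 1 − 540/336 = -0.607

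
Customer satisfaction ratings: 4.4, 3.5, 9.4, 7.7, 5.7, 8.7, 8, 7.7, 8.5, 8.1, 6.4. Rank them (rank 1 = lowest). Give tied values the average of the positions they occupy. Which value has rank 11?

9.4

Sorted (ascending): 3.5, 4.4, 5.7, 6.4, 7.7, 7.7, 8, 8.1, 8.5, 8.7, 9.4
The 2 values of 7.7 occupy positions 5–6 → average rank (5+6)/2 = 5.5.
Rank 11 → value 9.4.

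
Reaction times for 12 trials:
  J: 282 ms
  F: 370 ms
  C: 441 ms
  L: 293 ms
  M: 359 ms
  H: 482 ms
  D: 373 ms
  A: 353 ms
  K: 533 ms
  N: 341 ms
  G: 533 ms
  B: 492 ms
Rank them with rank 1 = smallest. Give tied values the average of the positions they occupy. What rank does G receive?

11.5

Sorted (ascending): 282, 293, 341, 353, 359, 370, 373, 441, 482, 492, 533, 533
The 2 values of 533 occupy positions 11–12 → average rank (11+12)/2 = 11.5.
G has value 533 ms → rank 11.5.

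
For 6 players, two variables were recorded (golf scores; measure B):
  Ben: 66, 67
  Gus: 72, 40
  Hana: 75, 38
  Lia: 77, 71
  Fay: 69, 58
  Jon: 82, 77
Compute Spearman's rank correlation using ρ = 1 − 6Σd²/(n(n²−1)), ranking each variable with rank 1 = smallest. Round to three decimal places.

Ranks of variable 1: 1, 3, 4, 5, 2, 6
Ranks of variable 2: 4, 2, 1, 5, 3, 6
d = r₁ − r₂: -3, 1, 3, 0, -1, 0
d²: 9, 1, 9, 0, 1, 0; Σd² = 20
ρ = 1 − 6·20/(6·35) = 1 − 120/210 = 0.429

0.429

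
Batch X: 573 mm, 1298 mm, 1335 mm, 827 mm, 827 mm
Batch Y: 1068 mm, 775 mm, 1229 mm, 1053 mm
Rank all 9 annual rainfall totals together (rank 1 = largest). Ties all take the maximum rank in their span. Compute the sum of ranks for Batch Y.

20

Sorted (descending): 1335, 1298, 1229, 1068, 1053, 827, 827, 775, 573
The 2 values of 827 occupy positions 6–7 → each gets rank 7.
Batch Y values → pooled ranks: 1068→4, 775→8, 1229→3, 1053→5
Rank sum = 4 + 8 + 3 + 5 = 20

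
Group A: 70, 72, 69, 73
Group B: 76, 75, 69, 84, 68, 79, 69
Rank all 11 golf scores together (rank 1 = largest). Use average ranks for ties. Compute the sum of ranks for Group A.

Sorted (descending): 84, 79, 76, 75, 73, 72, 70, 69, 69, 69, 68
The 3 values of 69 occupy positions 8–10 → average rank 9.
Group A values → pooled ranks: 70→7, 72→6, 69→9, 73→5
Rank sum = 7 + 6 + 9 + 5 = 27

27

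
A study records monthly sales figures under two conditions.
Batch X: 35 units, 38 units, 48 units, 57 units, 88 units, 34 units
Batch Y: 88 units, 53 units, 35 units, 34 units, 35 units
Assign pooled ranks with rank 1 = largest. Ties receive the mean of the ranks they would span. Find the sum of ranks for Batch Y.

Sorted (descending): 88, 88, 57, 53, 48, 38, 35, 35, 35, 34, 34
The 2 values of 88 occupy positions 1–2 → average rank (1+2)/2 = 1.5.
The 3 values of 35 occupy positions 7–9 → average rank 8.
The 2 values of 34 occupy positions 10–11 → average rank (10+11)/2 = 10.5.
Batch Y values → pooled ranks: 88→1.5, 53→4, 35→8, 34→10.5, 35→8
Rank sum = 1.5 + 4 + 8 + 10.5 + 8 = 32

32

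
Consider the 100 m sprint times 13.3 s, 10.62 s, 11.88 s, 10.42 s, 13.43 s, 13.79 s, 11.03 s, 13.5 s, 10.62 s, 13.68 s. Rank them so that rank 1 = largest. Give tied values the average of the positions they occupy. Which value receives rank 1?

Sorted (descending): 13.79, 13.68, 13.5, 13.43, 13.3, 11.88, 11.03, 10.62, 10.62, 10.42
The 2 values of 10.62 occupy positions 8–9 → average rank (8+9)/2 = 8.5.
Rank 1 → value 13.79.

13.79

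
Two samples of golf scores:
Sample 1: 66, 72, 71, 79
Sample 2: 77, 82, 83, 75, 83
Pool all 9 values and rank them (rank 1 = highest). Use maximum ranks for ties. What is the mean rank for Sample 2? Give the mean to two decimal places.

Sorted (descending): 83, 83, 82, 79, 77, 75, 72, 71, 66
The 2 values of 83 occupy positions 1–2 → each gets rank 2.
Sample 2 values → pooled ranks: 77→5, 82→3, 83→2, 75→6, 83→2
Mean rank = (5 + 3 + 2 + 6 + 2) / 5 = 3.60

3.60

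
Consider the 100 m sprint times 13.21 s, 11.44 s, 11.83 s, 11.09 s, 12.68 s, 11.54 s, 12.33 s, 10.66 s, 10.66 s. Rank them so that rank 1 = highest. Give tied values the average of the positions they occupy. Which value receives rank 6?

11.44

Sorted (descending): 13.21, 12.68, 12.33, 11.83, 11.54, 11.44, 11.09, 10.66, 10.66
The 2 values of 10.66 occupy positions 8–9 → average rank (8+9)/2 = 8.5.
Rank 6 → value 11.44.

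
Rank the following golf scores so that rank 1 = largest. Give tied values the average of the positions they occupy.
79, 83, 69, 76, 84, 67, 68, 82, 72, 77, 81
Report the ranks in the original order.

Sorted (descending): 84, 83, 82, 81, 79, 77, 76, 72, 69, 68, 67
No ties — each value takes its position as its rank.

5, 2, 9, 7, 1, 11, 10, 3, 8, 6, 4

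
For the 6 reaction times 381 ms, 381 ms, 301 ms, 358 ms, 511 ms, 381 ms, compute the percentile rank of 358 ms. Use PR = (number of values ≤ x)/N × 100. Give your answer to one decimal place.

N = 6.
Strictly below 358: 1. Equal to 358: 1.
PR = 2/6 × 100 = 33.3

33.3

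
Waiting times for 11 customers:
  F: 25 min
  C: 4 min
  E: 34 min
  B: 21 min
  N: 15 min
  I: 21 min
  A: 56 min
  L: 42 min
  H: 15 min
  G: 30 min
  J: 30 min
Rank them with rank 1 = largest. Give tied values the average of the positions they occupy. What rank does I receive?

7.5

Sorted (descending): 56, 42, 34, 30, 30, 25, 21, 21, 15, 15, 4
The 2 values of 30 occupy positions 4–5 → average rank (4+5)/2 = 4.5.
The 2 values of 21 occupy positions 7–8 → average rank (7+8)/2 = 7.5.
The 2 values of 15 occupy positions 9–10 → average rank (9+10)/2 = 9.5.
I has value 21 min → rank 7.5.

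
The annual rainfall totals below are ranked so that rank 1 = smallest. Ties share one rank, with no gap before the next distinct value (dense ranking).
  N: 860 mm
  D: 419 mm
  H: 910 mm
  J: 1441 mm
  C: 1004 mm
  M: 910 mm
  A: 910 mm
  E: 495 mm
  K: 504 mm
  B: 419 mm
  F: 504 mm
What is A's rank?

5

Sorted (ascending): 419, 419, 495, 504, 504, 860, 910, 910, 910, 1004, 1441
The 2 values of 419 share dense rank 1.
The 2 values of 504 share dense rank 3.
The 3 values of 910 share dense rank 5.
Remaining distinct values take the next consecutive integers.
A has value 910 mm → rank 5.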